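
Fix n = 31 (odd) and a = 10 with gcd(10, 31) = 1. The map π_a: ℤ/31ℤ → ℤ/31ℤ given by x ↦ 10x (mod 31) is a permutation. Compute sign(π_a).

Trace 10: π^k(10) = [10, 7, 8, 18, 25, 2, 20] for k=0..6.
Decompose π into cycles: lengths [15, 15, 1] (3 cycles, including the fixed point 0).
With 3 cycles on 31 points, sign = (−1)^{31−3} = +1.
Check: (10/31) = +1 by Zolotarev.

+1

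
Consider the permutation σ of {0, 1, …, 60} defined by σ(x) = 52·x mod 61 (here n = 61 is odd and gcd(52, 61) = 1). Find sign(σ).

+1

Start at x=60: 60 → 9 → 41 → 58 → 27 → 1 → 52 → … (one orbit).
Cycle type of π: 10×6 + 1; total 7 cycles.
7 cycles on 61: each ℓ→(−1)^(ℓ−1), product (−1)^54 = +1.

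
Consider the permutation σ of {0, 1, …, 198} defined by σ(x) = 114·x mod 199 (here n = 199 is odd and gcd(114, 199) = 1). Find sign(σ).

+1

Start at x=125: 125 → 121 → 63 → 18 → 62 → 103 → 1 → … (one orbit).
The orbit structure of x ↦ 114x mod 199: 19 orbits of sizes [11, 11, 11, 11, 11, 11, 11, 11, 11, 11, 11, 11, 11, 11, 11, 11, 11, 11, 1].
199 − 19 = 180 transpositions; sign(π) = (−1)^180 = +1.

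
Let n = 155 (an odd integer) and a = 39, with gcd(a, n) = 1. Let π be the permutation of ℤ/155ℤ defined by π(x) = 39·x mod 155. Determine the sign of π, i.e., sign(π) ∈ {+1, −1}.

+1

Trace 66: π^k(66) = [66, 94, 101, 64, 16, 4, 1] for k=0..6.
Cycle lengths of π_39 on ℤ/155ℤ: [10, 10, 10, 10, 10, 10, 10, 10, 10, 10, 10, 10, 5, 5, 5, 5, 5, 5, 2, 2, 1]; 21 cycles in total.
sign(π) = (−1)^{n − #cycles} = (−1)^{155−21} = (−1)^134 = +1.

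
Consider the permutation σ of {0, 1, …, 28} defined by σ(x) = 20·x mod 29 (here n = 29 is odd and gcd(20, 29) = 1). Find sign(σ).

+1

Start at x=23: 23 → 25 → 7 → 24 → 16 → 1 → 20 → 23 (one orbit).
π_20 has 5 disjoint cycles with lengths [7, 7, 7, 7, 1] on {0,…,28}.
Σ(ℓ_i−1) = 29−5 = 24; sign = (−1)^24 = +1.
Check: (20/29) = +1 by Zolotarev.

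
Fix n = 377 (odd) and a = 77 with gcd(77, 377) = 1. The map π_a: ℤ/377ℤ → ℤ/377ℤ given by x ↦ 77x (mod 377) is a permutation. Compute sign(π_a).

Start at x=326: 326 → 220 → 352 → 337 → 313 → 350 → 183 → … (one orbit).
Decompose π into cycles: lengths [28, 28, 28, 28, 28, 28, 28, 28, 28, 28, 28, 28, 28, 2, 2, 2, 2, 2, 2, 1] (20 cycles, including the fixed point 0).
377 − 20 = 357 transpositions; sign(π) = (−1)^357 = -1.
Via Zolotarev, sign(π_{77}) = (77|377) = -1.

-1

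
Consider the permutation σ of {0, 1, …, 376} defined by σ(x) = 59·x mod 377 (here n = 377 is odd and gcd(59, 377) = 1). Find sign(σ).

-1

Start at x=320: 320 → 30 → 262 → 1 → 59 → 88 → 291 → … (one orbit).
π_59 has 58 disjoint cycles with lengths [12, 12, 12, 12, 12, 12, 12, 12, 12, 12, 12, 12, 12, 12, 12, 12, 12, 12, 12, 12, 12, 12, 12, 12, 12, 12, 12, 12, 12, 1, 1, 1, 1, 1, 1, 1, 1, 1, 1, 1, 1, 1, 1, 1, 1, 1, 1, 1, 1, 1, 1, 1, 1, 1, 1, 1, 1, 1] on {0,…,376}.
sign(π) = (−1)^{n − #cycles} = (−1)^{377−58} = (−1)^319 = -1.
Via Zolotarev, sign(π_{59}) = (59|377) = -1.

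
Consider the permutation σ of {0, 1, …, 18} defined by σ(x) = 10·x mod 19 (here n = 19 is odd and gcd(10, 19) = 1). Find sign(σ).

Orbit of 11 under x↦10x: [11, 15, 17, 18, 9, 14, 7]… (length divides ord_19(10)).
The orbit structure of x ↦ 10x mod 19: 2 orbits of sizes [18, 1].
sign(π) = (−1)^{n − #cycles} = (−1)^{19−2} = (−1)^17 = -1.
Via Zolotarev, sign(π_{10}) = (10|19) = -1.

-1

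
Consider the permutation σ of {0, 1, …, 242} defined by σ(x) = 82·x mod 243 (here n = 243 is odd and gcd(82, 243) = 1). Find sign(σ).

+1

Orbit of 82 under x↦82x: [82, 163, 1]… (length divides ord_243(82)).
Cycle type of π: 3×54 + 1×81; total 135 cycles.
135 cycles on 243: each ℓ→(−1)^(ℓ−1), product (−1)^108 = +1.
The Jacobi symbol (82|243) = +1 (Zolotarev) agrees.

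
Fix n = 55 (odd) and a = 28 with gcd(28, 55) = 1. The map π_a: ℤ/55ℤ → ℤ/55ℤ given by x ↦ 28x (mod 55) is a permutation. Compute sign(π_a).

Trace 2: π^k(2) = [2, 1, 28, 14, 7, 31, 43] for k=0..6.
π_28 has 5 disjoint cycles with lengths [20, 20, 10, 4, 1] on {0,…,54}.
55 − 5 = 50 transpositions; sign(π) = (−1)^50 = +1.

+1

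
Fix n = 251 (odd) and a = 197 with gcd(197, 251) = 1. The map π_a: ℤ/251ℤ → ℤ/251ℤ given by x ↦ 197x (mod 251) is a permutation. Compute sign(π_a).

+1

Trace 140: π^k(140) = [140, 221, 114, 119, 100, 122, 189] for k=0..6.
π_197 has 3 disjoint cycles with lengths [125, 125, 1] on {0,…,250}.
n − c = 251 − 3 = 248; sign = (−1)^248 = +1.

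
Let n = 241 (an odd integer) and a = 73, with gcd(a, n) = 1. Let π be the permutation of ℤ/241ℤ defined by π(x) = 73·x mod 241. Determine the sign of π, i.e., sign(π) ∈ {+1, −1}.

Trace 41: π^k(41) = [41, 101, 143, 76, 5, 124, 135] for k=0..6.
π_73 has 4 disjoint cycles with lengths [80, 80, 80, 1] on {0,…,240}.
sign(π) = (−1)^{n − #cycles} = (−1)^{241−4} = (−1)^237 = -1.
Via Zolotarev, sign(π_{73}) = (73|241) = -1.

-1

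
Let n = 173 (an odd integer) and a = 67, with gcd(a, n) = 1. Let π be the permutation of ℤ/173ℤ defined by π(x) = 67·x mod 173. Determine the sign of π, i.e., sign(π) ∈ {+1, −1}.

+1

Start at x=116: 116 → 160 → 167 → 117 → 54 → 158 → 33 → … (one orbit).
Decompose π into cycles: lengths [86, 86, 1] (3 cycles, including the fixed point 0).
Σ(ℓ_i−1) = 173−3 = 170; sign = (−1)^170 = +1.
Via Zolotarev, sign(π_{67}) = (67|173) = +1.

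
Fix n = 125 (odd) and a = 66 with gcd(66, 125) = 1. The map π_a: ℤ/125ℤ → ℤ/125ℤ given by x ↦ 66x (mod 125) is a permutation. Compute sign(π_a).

Orbit of 51 under x↦66x: [51, 116, 31, 46, 36, 1, 66]… (length divides ord_125(66)).
The orbit structure of x ↦ 66x mod 125: 13 orbits of sizes [25, 25, 25, 25, 5, 5, 5, 5, 1, 1, 1, 1, 1].
13 cycles on 125: each ℓ→(−1)^(ℓ−1), product (−1)^112 = +1.
(66|125)_J = +1 (Zolotarev's lemma cross-check).

+1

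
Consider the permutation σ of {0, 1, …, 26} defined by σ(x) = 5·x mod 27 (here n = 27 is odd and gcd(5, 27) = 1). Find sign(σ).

Start at x=8: 8 → 13 → 11 → 1 → 5 → 25 → 17 → … (one orbit).
Cycle type of π: 18 + 6 + 2 + 1; total 4 cycles.
sign(π) = (−1)^{n − #cycles} = (−1)^{27−4} = (−1)^23 = -1.

-1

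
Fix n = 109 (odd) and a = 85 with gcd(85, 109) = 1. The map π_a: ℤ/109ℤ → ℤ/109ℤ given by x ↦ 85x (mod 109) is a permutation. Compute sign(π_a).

-1

Orbit of 73 under x↦85x: [73, 101, 83, 79, 66, 51, 84]… (length divides ord_109(85)).
π_85 has 2 disjoint cycles with lengths [108, 1] on {0,…,108}.
109 − 2 = 107 transpositions; sign(π) = (−1)^107 = -1.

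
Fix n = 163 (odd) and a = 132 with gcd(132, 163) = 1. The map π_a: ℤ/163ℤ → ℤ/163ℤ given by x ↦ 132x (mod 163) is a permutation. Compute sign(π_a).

Orbit of 140 under x↦132x: [140, 61, 65, 104, 36, 25, 40]… (length divides ord_163(132)).
Cycle lengths of π_132 on ℤ/163ℤ: [27, 27, 27, 27, 27, 27, 1]; 7 cycles in total.
163 − 7 = 156 transpositions; sign(π) = (−1)^156 = +1.

+1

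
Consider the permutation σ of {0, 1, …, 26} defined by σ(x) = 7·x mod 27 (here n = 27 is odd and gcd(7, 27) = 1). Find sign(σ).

Trace 16: π^k(16) = [16, 4, 1, 7, 22, 19, 25] for k=0..6.
The orbit structure of x ↦ 7x mod 27: 7 orbits of sizes [9, 9, 3, 3, 1, 1, 1].
sign(π) = (−1)^{n − #cycles} = (−1)^{27−7} = (−1)^20 = +1.

+1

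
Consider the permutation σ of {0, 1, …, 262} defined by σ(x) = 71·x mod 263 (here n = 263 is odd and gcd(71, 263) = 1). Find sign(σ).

Start at x=135: 135 → 117 → 154 → 151 → 201 → 69 → 165 → … (one orbit).
2 cycles of lengths [262, 1].
sign(π) = (−1)^{n − #cycles} = (−1)^{263−2} = (−1)^261 = -1.
Via Zolotarev, sign(π_{71}) = (71|263) = -1.

-1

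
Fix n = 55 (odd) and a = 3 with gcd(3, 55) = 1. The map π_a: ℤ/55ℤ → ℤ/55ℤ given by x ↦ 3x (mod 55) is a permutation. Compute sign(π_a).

-1

Start at x=27: 27 → 26 → 23 → 14 → 42 → 16 → 48 → … (one orbit).
The orbit structure of x ↦ 3x mod 55: 6 orbits of sizes [20, 20, 5, 5, 4, 1].
sign(π) = (−1)^{n − #cycles} = (−1)^{55−6} = (−1)^49 = -1.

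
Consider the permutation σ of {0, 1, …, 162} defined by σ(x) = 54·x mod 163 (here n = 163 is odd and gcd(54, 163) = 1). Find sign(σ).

Orbit of 61 under x↦54x: [61, 34, 43, 40, 41, 95, 77]… (length divides ord_163(54)).
The orbit structure of x ↦ 54x mod 163: 3 orbits of sizes [81, 81, 1].
n − c = 163 − 3 = 160; sign = (−1)^160 = +1.

+1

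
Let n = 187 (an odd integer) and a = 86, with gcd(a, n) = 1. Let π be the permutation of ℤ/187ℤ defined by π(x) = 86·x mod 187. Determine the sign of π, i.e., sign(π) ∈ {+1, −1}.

Start at x=86: 86 → 103 → 69 → 137 → 1 → 86 (one orbit).
Cycle lengths of π_86 on ℤ/187ℤ: [5, 5, 5, 5, 5, 5, 5, 5, 5, 5, 5, 5, 5, 5, 5, 5, 5, 5, 5, 5, 5, 5, 5, 5, 5, 5, 5, 5, 5, 5, 5, 5, 5, 5, 1, 1, 1, 1, 1, 1, 1, 1, 1, 1, 1, 1, 1, 1, 1, 1, 1]; 51 cycles in total.
187 − 51 = 136 transpositions; sign(π) = (−1)^136 = +1.
(86|187)_J = +1 (Zolotarev's lemma cross-check).

+1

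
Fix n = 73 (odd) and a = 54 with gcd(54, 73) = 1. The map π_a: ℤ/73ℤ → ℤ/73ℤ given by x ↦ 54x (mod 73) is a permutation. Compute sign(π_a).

Orbit of 2 under x↦54x: [2, 35, 65, 6, 32, 49, 18]… (length divides ord_73(54)).
π_54 has 3 disjoint cycles with lengths [36, 36, 1] on {0,…,72}.
Σ(ℓ_i−1) = 73−3 = 70; sign = (−1)^70 = +1.
The Jacobi symbol (54|73) = +1 (Zolotarev) agrees.

+1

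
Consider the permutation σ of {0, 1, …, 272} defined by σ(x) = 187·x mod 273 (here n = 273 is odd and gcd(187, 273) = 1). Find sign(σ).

Start at x=1: 1 → 187 → 25 → 34 → 79 → 31 → 64 → … (one orbit).
33 cycles of lengths [12, 12, 12, 12, 12, 12, 12, 12, 12, 12, 12, 12, 12, 12, 12, 12, 12, 12, 6, 6, 6, 4, 4, 4, 4, 4, 4, 4, 4, 4, 1, 1, 1].
With 33 cycles on 273 points, sign = (−1)^{273−33} = +1.
The Jacobi symbol (187|273) = +1 (Zolotarev) agrees.

+1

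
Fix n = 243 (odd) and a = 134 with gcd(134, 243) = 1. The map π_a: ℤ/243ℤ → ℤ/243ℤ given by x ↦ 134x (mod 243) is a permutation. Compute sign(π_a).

Trace 1: π^k(1) = [1, 134, 217, 161, 190, 188, 163] for k=0..6.
Cycle lengths of π_134 on ℤ/243ℤ: [18, 18, 18, 18, 18, 18, 18, 18, 18, 6, 6, 6, 6, 6, 6, 6, 6, 6, 2, 2, 2, 2, 2, 2, 2, 2, 2, 2, 2, 2, 2, 1]; 32 cycles in total.
Σ(ℓ_i−1) = 243−32 = 211; sign = (−1)^211 = -1.
(134|243)_J = -1 (Zolotarev's lemma cross-check).

-1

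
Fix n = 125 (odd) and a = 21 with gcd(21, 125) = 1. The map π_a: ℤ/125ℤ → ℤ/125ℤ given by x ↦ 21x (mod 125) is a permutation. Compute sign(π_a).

Orbit of 56 under x↦21x: [56, 51, 71, 116, 61, 31, 26]… (length divides ord_125(21)).
Cycle lengths of π_21 on ℤ/125ℤ: [25, 25, 25, 25, 5, 5, 5, 5, 1, 1, 1, 1, 1]; 13 cycles in total.
13 cycles on 125: each ℓ→(−1)^(ℓ−1), product (−1)^112 = +1.

+1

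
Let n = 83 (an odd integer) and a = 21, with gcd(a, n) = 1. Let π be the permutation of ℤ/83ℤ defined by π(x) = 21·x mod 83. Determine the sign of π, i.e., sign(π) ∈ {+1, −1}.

Orbit of 25 under x↦21x: [25, 27, 69, 38, 51, 75, 81]… (length divides ord_83(21)).
Cycle type of π: 41×2 + 1; total 3 cycles.
Σ(ℓ_i−1) = 83−3 = 80; sign = (−1)^80 = +1.

+1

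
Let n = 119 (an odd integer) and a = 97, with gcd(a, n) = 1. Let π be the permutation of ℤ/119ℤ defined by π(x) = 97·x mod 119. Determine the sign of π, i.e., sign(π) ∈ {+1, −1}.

Orbit of 43 under x↦97x: [43, 6, 106, 48, 15, 27, 1]… (length divides ord_119(97)).
Cycle lengths of π_97 on ℤ/119ℤ: [16, 16, 16, 16, 16, 16, 16, 2, 2, 2, 1]; 11 cycles in total.
Σ(ℓ_i−1) = 119−11 = 108; sign = (−1)^108 = +1.
The Jacobi symbol (97|119) = +1 (Zolotarev) agrees.

+1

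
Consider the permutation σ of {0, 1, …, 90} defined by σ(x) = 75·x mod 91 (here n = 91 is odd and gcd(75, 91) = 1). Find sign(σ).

-1

Orbit of 75 under x↦75x: [75, 74, 90, 16, 17, 1]… (length divides ord_91(75)).
The orbit structure of x ↦ 75x mod 91: 16 orbits of sizes [6, 6, 6, 6, 6, 6, 6, 6, 6, 6, 6, 6, 6, 6, 6, 1].
sign(π) = (−1)^{n − #cycles} = (−1)^{91−16} = (−1)^75 = -1.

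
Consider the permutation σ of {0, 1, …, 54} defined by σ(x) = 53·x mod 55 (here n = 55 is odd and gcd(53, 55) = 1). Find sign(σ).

-1

Trace 38: π^k(38) = [38, 34, 42, 26, 3, 49, 12] for k=0..6.
6 cycles of lengths [20, 20, 5, 5, 4, 1].
n − c = 55 − 6 = 49; sign = (−1)^49 = -1.
The Jacobi symbol (53|55) = -1 (Zolotarev) agrees.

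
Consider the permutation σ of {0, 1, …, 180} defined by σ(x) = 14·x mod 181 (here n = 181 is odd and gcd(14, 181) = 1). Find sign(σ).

+1

Start at x=14: 14 → 15 → 29 → 44 → 73 → 117 → 9 → … (one orbit).
Decompose π into cycles: lengths [45, 45, 45, 45, 1] (5 cycles, including the fixed point 0).
sign(π) = (−1)^{n − #cycles} = (−1)^{181−5} = (−1)^176 = +1.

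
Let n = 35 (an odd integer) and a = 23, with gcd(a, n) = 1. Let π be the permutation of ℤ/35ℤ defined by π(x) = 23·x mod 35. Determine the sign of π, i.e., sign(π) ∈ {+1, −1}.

Orbit of 29 under x↦23x: [29, 2, 11, 8, 9, 32, 1]… (length divides ord_35(23)).
Cycle type of π: 12×2 + 4 + 3×2 + 1; total 6 cycles.
With 6 cycles on 35 points, sign = (−1)^{35−6} = -1.
Via Zolotarev, sign(π_{23}) = (23|35) = -1.

-1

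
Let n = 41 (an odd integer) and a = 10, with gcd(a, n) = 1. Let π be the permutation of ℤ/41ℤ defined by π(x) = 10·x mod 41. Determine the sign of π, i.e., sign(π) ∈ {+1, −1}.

Trace 18: π^k(18) = [18, 16, 37, 1, 10] for k=0..4.
Cycle type of π: 5×8 + 1; total 9 cycles.
9 cycles on 41: each ℓ→(−1)^(ℓ−1), product (−1)^32 = +1.

+1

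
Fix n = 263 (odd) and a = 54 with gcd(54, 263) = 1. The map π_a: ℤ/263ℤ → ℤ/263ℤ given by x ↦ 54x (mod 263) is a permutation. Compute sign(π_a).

+1

Start at x=166: 166 → 22 → 136 → 243 → 235 → 66 → 145 → … (one orbit).
The orbit structure of x ↦ 54x mod 263: 3 orbits of sizes [131, 131, 1].
3 cycles on 263: each ℓ→(−1)^(ℓ−1), product (−1)^260 = +1.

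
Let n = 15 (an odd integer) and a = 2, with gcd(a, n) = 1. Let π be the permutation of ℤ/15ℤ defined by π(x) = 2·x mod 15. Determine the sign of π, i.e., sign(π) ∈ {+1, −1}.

Start at x=8: 8 → 1 → 2 → 4 → 8 (one orbit).
5 cycles of lengths [4, 4, 4, 2, 1].
Σ(ℓ_i−1) = 15−5 = 10; sign = (−1)^10 = +1.
(2|15)_J = +1 (Zolotarev's lemma cross-check).

+1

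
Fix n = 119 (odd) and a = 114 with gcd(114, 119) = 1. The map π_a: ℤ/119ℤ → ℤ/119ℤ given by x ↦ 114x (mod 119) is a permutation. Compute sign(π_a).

Orbit of 15 under x↦114x: [15, 44, 18, 29, 93, 11, 64]… (length divides ord_119(114)).
6 cycles of lengths [48, 48, 16, 3, 3, 1].
6 cycles on 119: each ℓ→(−1)^(ℓ−1), product (−1)^113 = -1.

-1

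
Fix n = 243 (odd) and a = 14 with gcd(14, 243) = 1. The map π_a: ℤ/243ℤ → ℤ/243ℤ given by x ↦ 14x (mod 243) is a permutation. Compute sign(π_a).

-1

Start at x=139: 139 → 2 → 28 → 149 → 142 → 44 → 130 → … (one orbit).
π_14 has 6 disjoint cycles with lengths [162, 54, 18, 6, 2, 1] on {0,…,242}.
With 6 cycles on 243 points, sign = (−1)^{243−6} = -1.
The Jacobi symbol (14|243) = -1 (Zolotarev) agrees.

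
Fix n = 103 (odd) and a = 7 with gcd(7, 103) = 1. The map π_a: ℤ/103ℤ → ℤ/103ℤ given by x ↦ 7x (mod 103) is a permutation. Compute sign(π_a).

+1

Trace 81: π^k(81) = [81, 52, 55, 76, 17, 16, 9] for k=0..6.
The orbit structure of x ↦ 7x mod 103: 3 orbits of sizes [51, 51, 1].
sign(π) = (−1)^{n − #cycles} = (−1)^{103−3} = (−1)^100 = +1.
The Jacobi symbol (7|103) = +1 (Zolotarev) agrees.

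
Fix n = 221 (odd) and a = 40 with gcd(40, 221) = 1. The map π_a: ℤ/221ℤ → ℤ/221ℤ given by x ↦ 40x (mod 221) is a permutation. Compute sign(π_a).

-1

Orbit of 92 under x↦40x: [92, 144, 14, 118, 79, 66, 209]… (length divides ord_221(40)).
The orbit structure of x ↦ 40x mod 221: 26 orbits of sizes [16, 16, 16, 16, 16, 16, 16, 16, 16, 16, 16, 16, 16, 1, 1, 1, 1, 1, 1, 1, 1, 1, 1, 1, 1, 1].
Σ(ℓ_i−1) = 221−26 = 195; sign = (−1)^195 = -1.
Check: (40/221) = -1 by Zolotarev.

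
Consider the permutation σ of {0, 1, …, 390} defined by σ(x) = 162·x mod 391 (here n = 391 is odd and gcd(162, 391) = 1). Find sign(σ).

Trace 93: π^k(93) = [93, 208, 70, 1, 162, 47, 185] for k=0..6.
The orbit structure of x ↦ 162x mod 391: 69 orbits of sizes [8, 8, 8, 8, 8, 8, 8, 8, 8, 8, 8, 8, 8, 8, 8, 8, 8, 8, 8, 8, 8, 8, 8, 8, 8, 8, 8, 8, 8, 8, 8, 8, 8, 8, 8, 8, 8, 8, 8, 8, 8, 8, 8, 8, 8, 8, 1, 1, 1, 1, 1, 1, 1, 1, 1, 1, 1, 1, 1, 1, 1, 1, 1, 1, 1, 1, 1, 1, 1].
69 cycles on 391: each ℓ→(−1)^(ℓ−1), product (−1)^322 = +1.

+1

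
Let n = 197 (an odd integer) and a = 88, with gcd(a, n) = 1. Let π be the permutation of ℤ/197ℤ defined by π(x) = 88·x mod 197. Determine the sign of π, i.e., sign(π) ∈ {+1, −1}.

Trace 133: π^k(133) = [133, 81, 36, 16, 29, 188, 193] for k=0..6.
π_88 has 5 disjoint cycles with lengths [49, 49, 49, 49, 1] on {0,…,196}.
5 cycles on 197: each ℓ→(−1)^(ℓ−1), product (−1)^192 = +1.

+1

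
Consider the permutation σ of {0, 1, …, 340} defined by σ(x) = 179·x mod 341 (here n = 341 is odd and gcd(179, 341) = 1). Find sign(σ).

Orbit of 328 under x↦179x: [328, 60, 169, 243, 190, 251, 258]… (length divides ord_341(179)).
Cycle type of π: 30×11 + 5×2 + 1; total 14 cycles.
With 14 cycles on 341 points, sign = (−1)^{341−14} = -1.
The Jacobi symbol (179|341) = -1 (Zolotarev) agrees.

-1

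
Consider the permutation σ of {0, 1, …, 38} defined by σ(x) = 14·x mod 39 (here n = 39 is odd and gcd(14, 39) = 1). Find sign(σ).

-1

Orbit of 14 under x↦14x: [14, 1]… (length divides ord_39(14)).
The orbit structure of x ↦ 14x mod 39: 26 orbits of sizes [2, 2, 2, 2, 2, 2, 2, 2, 2, 2, 2, 2, 2, 1, 1, 1, 1, 1, 1, 1, 1, 1, 1, 1, 1, 1].
With 26 cycles on 39 points, sign = (−1)^{39−26} = -1.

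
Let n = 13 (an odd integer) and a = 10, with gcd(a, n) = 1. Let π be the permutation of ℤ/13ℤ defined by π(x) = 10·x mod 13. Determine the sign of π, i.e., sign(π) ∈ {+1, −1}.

+1

Trace 3: π^k(3) = [3, 4, 1, 10, 9, 12] for k=0..5.
3 cycles of lengths [6, 6, 1].
sign(π) = (−1)^{n − #cycles} = (−1)^{13−3} = (−1)^10 = +1.
Check: (10/13) = +1 by Zolotarev.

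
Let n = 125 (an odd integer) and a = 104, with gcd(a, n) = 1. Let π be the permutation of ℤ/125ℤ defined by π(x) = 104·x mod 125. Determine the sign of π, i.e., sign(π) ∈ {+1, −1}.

Start at x=74: 74 → 71 → 9 → 61 → 94 → 26 → 79 → … (one orbit).
The orbit structure of x ↦ 104x mod 125: 7 orbits of sizes [50, 50, 10, 10, 2, 2, 1].
n − c = 125 − 7 = 118; sign = (−1)^118 = +1.

+1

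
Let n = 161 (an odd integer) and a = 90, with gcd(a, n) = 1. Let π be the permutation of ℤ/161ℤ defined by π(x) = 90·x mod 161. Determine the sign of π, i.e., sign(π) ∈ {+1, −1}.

Trace 85: π^k(85) = [85, 83, 64, 125, 141, 132, 127] for k=0..6.
π_90 has 11 disjoint cycles with lengths [22, 22, 22, 22, 22, 22, 22, 2, 2, 2, 1] on {0,…,160}.
n − c = 161 − 11 = 150; sign = (−1)^150 = +1.
(90|161)_J = +1 (Zolotarev's lemma cross-check).

+1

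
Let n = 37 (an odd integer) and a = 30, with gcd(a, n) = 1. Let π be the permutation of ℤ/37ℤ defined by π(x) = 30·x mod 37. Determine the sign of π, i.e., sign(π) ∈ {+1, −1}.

Trace 3: π^k(3) = [3, 16, 36, 7, 25, 10, 4] for k=0..6.
The orbit structure of x ↦ 30x mod 37: 3 orbits of sizes [18, 18, 1].
With 3 cycles on 37 points, sign = (−1)^{37−3} = +1.

+1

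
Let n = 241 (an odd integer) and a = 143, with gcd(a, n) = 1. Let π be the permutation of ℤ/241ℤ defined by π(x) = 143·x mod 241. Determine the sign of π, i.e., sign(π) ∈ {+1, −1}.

+1

Trace 150: π^k(150) = [150, 1, 143, 205, 154, 91, 240] for k=0..6.
π_143 has 25 disjoint cycles with lengths [10, 10, 10, 10, 10, 10, 10, 10, 10, 10, 10, 10, 10, 10, 10, 10, 10, 10, 10, 10, 10, 10, 10, 10, 1] on {0,…,240}.
n − c = 241 − 25 = 216; sign = (−1)^216 = +1.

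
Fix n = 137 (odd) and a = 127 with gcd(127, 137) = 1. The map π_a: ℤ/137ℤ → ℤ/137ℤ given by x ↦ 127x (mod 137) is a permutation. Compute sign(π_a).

-1

Start at x=10: 10 → 37 → 41 → 1 → 127 → 100 → 96 → … (one orbit).
Cycle type of π: 8×17 + 1; total 18 cycles.
18 cycles on 137: each ℓ→(−1)^(ℓ−1), product (−1)^119 = -1.
Zolotarev: (127|137) = -1, matching the cycle-count sign.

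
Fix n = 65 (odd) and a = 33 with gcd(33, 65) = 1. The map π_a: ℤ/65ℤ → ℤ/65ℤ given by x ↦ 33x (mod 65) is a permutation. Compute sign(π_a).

+1

Start at x=2: 2 → 1 → 33 → 49 → 57 → 61 → 63 → … (one orbit).
Cycle type of π: 12×5 + 4 + 1; total 7 cycles.
65 − 7 = 58 transpositions; sign(π) = (−1)^58 = +1.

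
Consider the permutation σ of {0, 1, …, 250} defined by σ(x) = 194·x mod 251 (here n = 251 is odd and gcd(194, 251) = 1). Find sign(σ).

Start at x=88: 88 → 4 → 23 → 195 → 180 → 31 → 241 → … (one orbit).
Cycle type of π: 125×2 + 1; total 3 cycles.
sign(π) = (−1)^{n − #cycles} = (−1)^{251−3} = (−1)^248 = +1.
Zolotarev: (194|251) = +1, matching the cycle-count sign.

+1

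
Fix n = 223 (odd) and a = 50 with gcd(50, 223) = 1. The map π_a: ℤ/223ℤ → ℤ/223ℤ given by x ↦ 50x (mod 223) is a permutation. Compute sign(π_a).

+1

Orbit of 130 under x↦50x: [130, 33, 89, 213, 169, 199, 138]… (length divides ord_223(50)).
π_50 has 3 disjoint cycles with lengths [111, 111, 1] on {0,…,222}.
3 cycles on 223: each ℓ→(−1)^(ℓ−1), product (−1)^220 = +1.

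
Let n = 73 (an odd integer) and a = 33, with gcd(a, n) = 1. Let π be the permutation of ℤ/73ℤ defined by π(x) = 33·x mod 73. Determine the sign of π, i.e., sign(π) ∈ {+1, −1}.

Trace 4: π^k(4) = [4, 59, 49, 11, 71, 7, 12] for k=0..6.
Cycle lengths of π_33 on ℤ/73ℤ: [72, 1]; 2 cycles in total.
sign(π) = (−1)^{n − #cycles} = (−1)^{73−2} = (−1)^71 = -1.

-1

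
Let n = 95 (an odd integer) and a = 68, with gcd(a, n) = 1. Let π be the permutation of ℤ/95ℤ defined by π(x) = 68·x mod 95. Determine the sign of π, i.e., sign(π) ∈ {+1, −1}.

Orbit of 77 under x↦68x: [77, 11, 83, 39, 87, 26, 58]… (length divides ord_95(68)).
Cycle lengths of π_68 on ℤ/95ℤ: [12, 12, 12, 12, 12, 12, 4, 3, 3, 3, 3, 3, 3, 1]; 14 cycles in total.
Σ(ℓ_i−1) = 95−14 = 81; sign = (−1)^81 = -1.
Zolotarev: (68|95) = -1, matching the cycle-count sign.

-1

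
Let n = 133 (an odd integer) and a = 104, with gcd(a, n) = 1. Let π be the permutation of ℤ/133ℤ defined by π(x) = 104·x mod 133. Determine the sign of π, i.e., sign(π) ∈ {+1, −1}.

Orbit of 55 under x↦104x: [55, 1, 104, 43, 83, 120, 111]… (length divides ord_133(104)).
Cycle lengths of π_104 on ℤ/133ℤ: [18, 18, 18, 18, 18, 18, 9, 9, 2, 2, 2, 1]; 12 cycles in total.
With 12 cycles on 133 points, sign = (−1)^{133−12} = -1.
Check: (104/133) = -1 by Zolotarev.

-1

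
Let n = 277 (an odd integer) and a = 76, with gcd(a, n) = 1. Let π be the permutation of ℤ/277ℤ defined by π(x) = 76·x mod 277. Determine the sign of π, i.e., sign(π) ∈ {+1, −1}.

+1

Start at x=261: 261 → 169 → 102 → 273 → 250 → 164 → 276 → … (one orbit).
Decompose π into cycles: lengths [46, 46, 46, 46, 46, 46, 1] (7 cycles, including the fixed point 0).
With 7 cycles on 277 points, sign = (−1)^{277−7} = +1.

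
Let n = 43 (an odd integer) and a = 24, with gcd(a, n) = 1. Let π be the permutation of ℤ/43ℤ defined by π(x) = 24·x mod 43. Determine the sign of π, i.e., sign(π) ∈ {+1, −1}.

+1

Orbit of 6 under x↦24x: [6, 15, 16, 40, 14, 35, 23]… (length divides ord_43(24)).
Cycle lengths of π_24 on ℤ/43ℤ: [21, 21, 1]; 3 cycles in total.
With 3 cycles on 43 points, sign = (−1)^{43−3} = +1.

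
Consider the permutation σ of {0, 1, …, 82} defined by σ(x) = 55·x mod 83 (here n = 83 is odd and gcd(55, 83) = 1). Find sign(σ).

-1

Start at x=56: 56 → 9 → 80 → 1 → 55 → 37 → 43 → … (one orbit).
Cycle lengths of π_55 on ℤ/83ℤ: [82, 1]; 2 cycles in total.
2 cycles on 83: each ℓ→(−1)^(ℓ−1), product (−1)^81 = -1.
Zolotarev: (55|83) = -1, matching the cycle-count sign.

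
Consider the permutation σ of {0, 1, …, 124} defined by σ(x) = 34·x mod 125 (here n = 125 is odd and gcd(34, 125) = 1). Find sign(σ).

+1

Start at x=121: 121 → 114 → 1 → 34 → 31 → 54 → 86 → … (one orbit).
Cycle type of π: 50×2 + 10×2 + 2×2 + 1; total 7 cycles.
125 − 7 = 118 transpositions; sign(π) = (−1)^118 = +1.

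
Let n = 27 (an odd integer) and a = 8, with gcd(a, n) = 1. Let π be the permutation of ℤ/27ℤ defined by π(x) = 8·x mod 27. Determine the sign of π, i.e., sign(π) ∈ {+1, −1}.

-1

Orbit of 1 under x↦8x: [1, 8, 10, 26, 19, 17]… (length divides ord_27(8)).
8 cycles of lengths [6, 6, 6, 2, 2, 2, 2, 1].
Σ(ℓ_i−1) = 27−8 = 19; sign = (−1)^19 = -1.
(8|27)_J = -1 (Zolotarev's lemma cross-check).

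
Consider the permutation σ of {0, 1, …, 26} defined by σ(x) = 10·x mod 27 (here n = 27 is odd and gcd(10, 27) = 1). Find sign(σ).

+1

Start at x=19: 19 → 1 → 10 → 19 (one orbit).
15 cycles of lengths [3, 3, 3, 3, 3, 3, 1, 1, 1, 1, 1, 1, 1, 1, 1].
15 cycles on 27: each ℓ→(−1)^(ℓ−1), product (−1)^12 = +1.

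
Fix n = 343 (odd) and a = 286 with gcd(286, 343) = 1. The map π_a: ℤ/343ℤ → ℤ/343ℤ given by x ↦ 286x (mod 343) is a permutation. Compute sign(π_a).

Trace 22: π^k(22) = [22, 118, 134, 251, 99, 188, 260] for k=0..6.
10 cycles of lengths [98, 98, 98, 14, 14, 14, 2, 2, 2, 1].
10 cycles on 343: each ℓ→(−1)^(ℓ−1), product (−1)^333 = -1.

-1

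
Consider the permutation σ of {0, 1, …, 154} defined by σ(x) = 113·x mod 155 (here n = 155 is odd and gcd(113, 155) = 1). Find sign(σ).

-1

Start at x=132: 132 → 36 → 38 → 109 → 72 → 76 → 63 → … (one orbit).
The orbit structure of x ↦ 113x mod 155: 6 orbits of sizes [60, 60, 15, 15, 4, 1].
Σ(ℓ_i−1) = 155−6 = 149; sign = (−1)^149 = -1.
The Jacobi symbol (113|155) = -1 (Zolotarev) agrees.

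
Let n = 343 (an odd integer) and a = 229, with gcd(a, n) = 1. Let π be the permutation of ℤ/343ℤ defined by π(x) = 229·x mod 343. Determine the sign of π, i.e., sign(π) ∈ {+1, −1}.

Start at x=283: 283 → 323 → 222 → 74 → 139 → 275 → 206 → … (one orbit).
The orbit structure of x ↦ 229x mod 343: 4 orbits of sizes [294, 42, 6, 1].
Σ(ℓ_i−1) = 343−4 = 339; sign = (−1)^339 = -1.
Zolotarev: (229|343) = -1, matching the cycle-count sign.

-1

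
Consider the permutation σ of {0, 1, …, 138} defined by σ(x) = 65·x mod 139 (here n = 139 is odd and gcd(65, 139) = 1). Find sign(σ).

Orbit of 79 under x↦65x: [79, 131, 36, 116, 34, 125, 63]… (length divides ord_139(65)).
π_65 has 7 disjoint cycles with lengths [23, 23, 23, 23, 23, 23, 1] on {0,…,138}.
sign(π) = (−1)^{n − #cycles} = (−1)^{139−7} = (−1)^132 = +1.
Via Zolotarev, sign(π_{65}) = (65|139) = +1.

+1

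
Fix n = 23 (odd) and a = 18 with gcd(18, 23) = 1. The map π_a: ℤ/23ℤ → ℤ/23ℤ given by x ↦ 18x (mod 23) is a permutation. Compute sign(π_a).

+1

Trace 6: π^k(6) = [6, 16, 12, 9, 1, 18, 2] for k=0..6.
Decompose π into cycles: lengths [11, 11, 1] (3 cycles, including the fixed point 0).
3 cycles on 23: each ℓ→(−1)^(ℓ−1), product (−1)^20 = +1.
The Jacobi symbol (18|23) = +1 (Zolotarev) agrees.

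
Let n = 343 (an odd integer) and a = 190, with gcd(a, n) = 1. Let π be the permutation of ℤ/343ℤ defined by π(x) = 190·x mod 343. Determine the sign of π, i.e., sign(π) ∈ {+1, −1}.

+1

Trace 78: π^k(78) = [78, 71, 113, 204, 1, 190, 85] for k=0..6.
Cycle type of π: 49×6 + 7×6 + 1×7; total 19 cycles.
n − c = 343 − 19 = 324; sign = (−1)^324 = +1.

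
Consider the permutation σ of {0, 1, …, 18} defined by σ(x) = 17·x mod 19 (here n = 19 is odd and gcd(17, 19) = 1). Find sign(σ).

Trace 1: π^k(1) = [1, 17, 4, 11, 16, 6, 7] for k=0..6.
Decompose π into cycles: lengths [9, 9, 1] (3 cycles, including the fixed point 0).
3 cycles on 19: each ℓ→(−1)^(ℓ−1), product (−1)^16 = +1.
Check: (17/19) = +1 by Zolotarev.

+1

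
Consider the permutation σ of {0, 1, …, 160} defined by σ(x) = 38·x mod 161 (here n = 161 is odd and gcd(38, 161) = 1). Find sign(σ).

+1

Trace 78: π^k(78) = [78, 66, 93, 153, 18, 40, 71] for k=0..6.
Decompose π into cycles: lengths [66, 66, 22, 6, 1] (5 cycles, including the fixed point 0).
sign(π) = (−1)^{n − #cycles} = (−1)^{161−5} = (−1)^156 = +1.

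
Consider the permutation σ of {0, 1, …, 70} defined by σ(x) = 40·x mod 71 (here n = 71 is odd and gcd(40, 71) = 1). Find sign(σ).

Trace 19: π^k(19) = [19, 50, 12, 54, 30, 64, 4] for k=0..6.
The orbit structure of x ↦ 40x mod 71: 3 orbits of sizes [35, 35, 1].
3 cycles on 71: each ℓ→(−1)^(ℓ−1), product (−1)^68 = +1.
The Jacobi symbol (40|71) = +1 (Zolotarev) agrees.

+1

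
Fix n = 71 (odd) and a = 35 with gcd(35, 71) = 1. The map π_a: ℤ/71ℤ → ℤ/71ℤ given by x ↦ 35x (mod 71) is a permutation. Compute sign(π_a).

Start at x=50: 50 → 46 → 48 → 47 → 12 → 65 → 3 → … (one orbit).
Decompose π into cycles: lengths [70, 1] (2 cycles, including the fixed point 0).
71 − 2 = 69 transpositions; sign(π) = (−1)^69 = -1.

-1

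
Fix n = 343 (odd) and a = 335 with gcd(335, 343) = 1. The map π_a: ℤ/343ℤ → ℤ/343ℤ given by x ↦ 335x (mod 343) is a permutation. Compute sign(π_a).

-1

Start at x=190: 190 → 195 → 155 → 132 → 316 → 216 → 330 → … (one orbit).
Cycle lengths of π_335 on ℤ/343ℤ: [98, 98, 98, 14, 14, 14, 2, 2, 2, 1]; 10 cycles in total.
343 − 10 = 333 transpositions; sign(π) = (−1)^333 = -1.
Zolotarev: (335|343) = -1, matching the cycle-count sign.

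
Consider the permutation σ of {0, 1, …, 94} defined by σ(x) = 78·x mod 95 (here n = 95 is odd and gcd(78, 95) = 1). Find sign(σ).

+1

Start at x=52: 52 → 66 → 18 → 74 → 72 → 11 → 3 → … (one orbit).
Cycle lengths of π_78 on ℤ/95ℤ: [36, 36, 18, 4, 1]; 5 cycles in total.
Σ(ℓ_i−1) = 95−5 = 90; sign = (−1)^90 = +1.
Zolotarev: (78|95) = +1, matching the cycle-count sign.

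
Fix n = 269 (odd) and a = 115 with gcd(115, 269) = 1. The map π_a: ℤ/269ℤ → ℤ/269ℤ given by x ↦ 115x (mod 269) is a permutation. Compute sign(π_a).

Start at x=220: 220 → 14 → 265 → 78 → 93 → 204 → 57 → … (one orbit).
Cycle type of π: 67×4 + 1; total 5 cycles.
sign(π) = (−1)^{n − #cycles} = (−1)^{269−5} = (−1)^264 = +1.

+1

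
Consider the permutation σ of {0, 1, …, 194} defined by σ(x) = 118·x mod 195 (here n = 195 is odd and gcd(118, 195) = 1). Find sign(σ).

-1

Orbit of 79 under x↦118x: [79, 157, 1, 118]… (length divides ord_195(118)).
Cycle lengths of π_118 on ℤ/195ℤ: [4, 4, 4, 4, 4, 4, 4, 4, 4, 4, 4, 4, 4, 4, 4, 4, 4, 4, 4, 4, 4, 4, 4, 4, 4, 4, 4, 4, 4, 4, 4, 4, 4, 4, 4, 4, 4, 4, 4, 1, 1, 1, 1, 1, 1, 1, 1, 1, 1, 1, 1, 1, 1, 1, 1, 1, 1, 1, 1, 1, 1, 1, 1, 1, 1, 1, 1, 1, 1, 1, 1, 1, 1, 1, 1, 1, 1, 1]; 78 cycles in total.
Σ(ℓ_i−1) = 195−78 = 117; sign = (−1)^117 = -1.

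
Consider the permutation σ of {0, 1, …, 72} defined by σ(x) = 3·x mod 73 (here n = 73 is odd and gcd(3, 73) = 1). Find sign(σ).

Start at x=9: 9 → 27 → 8 → 24 → 72 → 70 → 64 → … (one orbit).
Cycle type of π: 12×6 + 1; total 7 cycles.
7 cycles on 73: each ℓ→(−1)^(ℓ−1), product (−1)^66 = +1.
Check: (3/73) = +1 by Zolotarev.

+1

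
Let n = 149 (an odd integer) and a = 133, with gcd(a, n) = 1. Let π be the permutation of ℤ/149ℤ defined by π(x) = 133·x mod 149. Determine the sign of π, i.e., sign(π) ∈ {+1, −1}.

+1

Start at x=73: 73 → 24 → 63 → 35 → 36 → 20 → 127 → … (one orbit).
3 cycles of lengths [74, 74, 1].
sign(π) = (−1)^{n − #cycles} = (−1)^{149−3} = (−1)^146 = +1.
(133|149)_J = +1 (Zolotarev's lemma cross-check).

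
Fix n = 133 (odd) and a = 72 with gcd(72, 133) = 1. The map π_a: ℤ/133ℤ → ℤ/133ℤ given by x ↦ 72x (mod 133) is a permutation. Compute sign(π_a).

Orbit of 1 under x↦72x: [1, 72, 130, 50, 9, 116, 106]… (length divides ord_133(72)).
The orbit structure of x ↦ 72x mod 133: 10 orbits of sizes [18, 18, 18, 18, 18, 18, 18, 3, 3, 1].
10 cycles on 133: each ℓ→(−1)^(ℓ−1), product (−1)^123 = -1.
Check: (72/133) = -1 by Zolotarev.

-1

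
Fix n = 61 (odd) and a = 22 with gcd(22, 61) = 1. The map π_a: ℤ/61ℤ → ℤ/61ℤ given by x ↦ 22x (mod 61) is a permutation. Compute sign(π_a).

+1

Orbit of 15 under x↦22x: [15, 25, 1, 22, 57, 34, 16]… (length divides ord_61(22)).
The orbit structure of x ↦ 22x mod 61: 5 orbits of sizes [15, 15, 15, 15, 1].
Σ(ℓ_i−1) = 61−5 = 56; sign = (−1)^56 = +1.
(22|61)_J = +1 (Zolotarev's lemma cross-check).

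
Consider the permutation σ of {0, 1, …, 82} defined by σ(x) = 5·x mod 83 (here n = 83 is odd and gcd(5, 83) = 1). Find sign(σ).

Start at x=44: 44 → 54 → 21 → 22 → 27 → 52 → 11 → … (one orbit).
The orbit structure of x ↦ 5x mod 83: 2 orbits of sizes [82, 1].
With 2 cycles on 83 points, sign = (−1)^{83−2} = -1.

-1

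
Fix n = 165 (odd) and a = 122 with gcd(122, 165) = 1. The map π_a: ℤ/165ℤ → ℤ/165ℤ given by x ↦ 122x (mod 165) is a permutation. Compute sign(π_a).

Start at x=34: 34 → 23 → 1 → 122 → 34 (one orbit).
Cycle type of π: 4×33 + 2×11 + 1×11; total 55 cycles.
Σ(ℓ_i−1) = 165−55 = 110; sign = (−1)^110 = +1.
Zolotarev: (122|165) = +1, matching the cycle-count sign.

+1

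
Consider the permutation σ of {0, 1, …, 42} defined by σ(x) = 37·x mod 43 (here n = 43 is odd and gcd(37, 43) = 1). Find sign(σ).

Start at x=1: 1 → 37 → 36 → 42 → 6 → 7 → 1 (one orbit).
π_37 has 8 disjoint cycles with lengths [6, 6, 6, 6, 6, 6, 6, 1] on {0,…,42}.
Σ(ℓ_i−1) = 43−8 = 35; sign = (−1)^35 = -1.
The Jacobi symbol (37|43) = -1 (Zolotarev) agrees.

-1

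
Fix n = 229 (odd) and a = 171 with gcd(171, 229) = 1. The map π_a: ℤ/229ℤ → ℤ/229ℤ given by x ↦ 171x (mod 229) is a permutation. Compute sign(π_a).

Start at x=55: 55 → 16 → 217 → 9 → 165 → 48 → 193 → … (one orbit).
Cycle type of π: 57×4 + 1; total 5 cycles.
229 − 5 = 224 transpositions; sign(π) = (−1)^224 = +1.

+1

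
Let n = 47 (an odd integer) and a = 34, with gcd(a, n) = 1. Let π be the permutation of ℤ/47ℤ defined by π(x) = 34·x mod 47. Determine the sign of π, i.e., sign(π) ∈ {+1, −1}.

Start at x=17: 17 → 14 → 6 → 16 → 27 → 25 → 4 → … (one orbit).
π_34 has 3 disjoint cycles with lengths [23, 23, 1] on {0,…,46}.
47 − 3 = 44 transpositions; sign(π) = (−1)^44 = +1.
Check: (34/47) = +1 by Zolotarev.

+1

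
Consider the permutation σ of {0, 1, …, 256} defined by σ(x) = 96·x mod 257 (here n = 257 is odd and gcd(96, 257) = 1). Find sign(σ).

-1

Start at x=46: 46 → 47 → 143 → 107 → 249 → 3 → 31 → … (one orbit).
2 cycles of lengths [256, 1].
257 − 2 = 255 transpositions; sign(π) = (−1)^255 = -1.
(96|257)_J = -1 (Zolotarev's lemma cross-check).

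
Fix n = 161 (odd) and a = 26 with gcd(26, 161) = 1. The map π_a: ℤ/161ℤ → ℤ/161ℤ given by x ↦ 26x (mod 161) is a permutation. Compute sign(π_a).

Orbit of 73 under x↦26x: [73, 127, 82, 39, 48, 121, 87]… (length divides ord_161(26)).
π_26 has 6 disjoint cycles with lengths [66, 66, 11, 11, 6, 1] on {0,…,160}.
161 − 6 = 155 transpositions; sign(π) = (−1)^155 = -1.
The Jacobi symbol (26|161) = -1 (Zolotarev) agrees.

-1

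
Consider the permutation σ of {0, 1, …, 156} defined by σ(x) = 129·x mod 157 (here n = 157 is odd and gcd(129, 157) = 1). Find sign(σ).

-1

Trace 1: π^k(1) = [1, 129, 156, 28] for k=0..3.
π_129 has 40 disjoint cycles with lengths [4, 4, 4, 4, 4, 4, 4, 4, 4, 4, 4, 4, 4, 4, 4, 4, 4, 4, 4, 4, 4, 4, 4, 4, 4, 4, 4, 4, 4, 4, 4, 4, 4, 4, 4, 4, 4, 4, 4, 1] on {0,…,156}.
sign(π) = (−1)^{n − #cycles} = (−1)^{157−40} = (−1)^117 = -1.
Via Zolotarev, sign(π_{129}) = (129|157) = -1.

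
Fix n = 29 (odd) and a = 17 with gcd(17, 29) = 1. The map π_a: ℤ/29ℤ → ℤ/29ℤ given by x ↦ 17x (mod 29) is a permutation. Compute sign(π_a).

Start at x=17: 17 → 28 → 12 → 1 → 17 (one orbit).
Decompose π into cycles: lengths [4, 4, 4, 4, 4, 4, 4, 1] (8 cycles, including the fixed point 0).
With 8 cycles on 29 points, sign = (−1)^{29−8} = -1.
Via Zolotarev, sign(π_{17}) = (17|29) = -1.

-1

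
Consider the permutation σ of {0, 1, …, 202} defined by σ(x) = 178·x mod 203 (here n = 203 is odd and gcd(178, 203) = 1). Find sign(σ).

Start at x=150: 150 → 107 → 167 → 88 → 33 → 190 → 122 → … (one orbit).
Cycle type of π: 42×4 + 14×2 + 6 + 1; total 8 cycles.
Σ(ℓ_i−1) = 203−8 = 195; sign = (−1)^195 = -1.

-1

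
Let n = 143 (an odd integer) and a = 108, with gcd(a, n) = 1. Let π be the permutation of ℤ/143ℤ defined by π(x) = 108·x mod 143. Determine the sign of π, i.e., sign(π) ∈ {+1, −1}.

+1

Trace 27: π^k(27) = [27, 56, 42, 103, 113, 49, 1] for k=0..6.
Cycle type of π: 30×4 + 6×2 + 5×2 + 1; total 9 cycles.
sign(π) = (−1)^{n − #cycles} = (−1)^{143−9} = (−1)^134 = +1.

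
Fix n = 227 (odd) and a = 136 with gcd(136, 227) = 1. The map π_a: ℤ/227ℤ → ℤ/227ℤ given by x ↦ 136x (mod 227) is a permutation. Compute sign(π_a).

+1

Trace 139: π^k(139) = [139, 63, 169, 57, 34, 84, 74] for k=0..6.
π_136 has 3 disjoint cycles with lengths [113, 113, 1] on {0,…,226}.
n − c = 227 − 3 = 224; sign = (−1)^224 = +1.
Check: (136/227) = +1 by Zolotarev.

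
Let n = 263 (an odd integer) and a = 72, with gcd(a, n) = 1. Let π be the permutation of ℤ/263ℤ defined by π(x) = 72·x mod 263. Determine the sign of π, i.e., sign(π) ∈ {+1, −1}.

+1

Trace 99: π^k(99) = [99, 27, 103, 52, 62, 256, 22] for k=0..6.
Decompose π into cycles: lengths [131, 131, 1] (3 cycles, including the fixed point 0).
sign(π) = (−1)^{n − #cycles} = (−1)^{263−3} = (−1)^260 = +1.
(72|263)_J = +1 (Zolotarev's lemma cross-check).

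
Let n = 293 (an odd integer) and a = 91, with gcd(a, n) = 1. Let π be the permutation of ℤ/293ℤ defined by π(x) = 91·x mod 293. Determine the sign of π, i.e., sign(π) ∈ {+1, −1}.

Start at x=256: 256 → 149 → 81 → 46 → 84 → 26 → 22 → … (one orbit).
Decompose π into cycles: lengths [73, 73, 73, 73, 1] (5 cycles, including the fixed point 0).
sign(π) = (−1)^{n − #cycles} = (−1)^{293−5} = (−1)^288 = +1.
Via Zolotarev, sign(π_{91}) = (91|293) = +1.

+1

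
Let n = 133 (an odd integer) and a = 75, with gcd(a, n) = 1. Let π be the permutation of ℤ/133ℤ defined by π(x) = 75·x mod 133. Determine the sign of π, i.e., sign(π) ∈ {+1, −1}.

Orbit of 39 under x↦75x: [39, 132, 58, 94, 1, 75]… (length divides ord_133(75)).
29 cycles of lengths [6, 6, 6, 6, 6, 6, 6, 6, 6, 6, 6, 6, 6, 6, 6, 6, 6, 6, 6, 2, 2, 2, 2, 2, 2, 2, 2, 2, 1].
29 cycles on 133: each ℓ→(−1)^(ℓ−1), product (−1)^104 = +1.
Check: (75/133) = +1 by Zolotarev.

+1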